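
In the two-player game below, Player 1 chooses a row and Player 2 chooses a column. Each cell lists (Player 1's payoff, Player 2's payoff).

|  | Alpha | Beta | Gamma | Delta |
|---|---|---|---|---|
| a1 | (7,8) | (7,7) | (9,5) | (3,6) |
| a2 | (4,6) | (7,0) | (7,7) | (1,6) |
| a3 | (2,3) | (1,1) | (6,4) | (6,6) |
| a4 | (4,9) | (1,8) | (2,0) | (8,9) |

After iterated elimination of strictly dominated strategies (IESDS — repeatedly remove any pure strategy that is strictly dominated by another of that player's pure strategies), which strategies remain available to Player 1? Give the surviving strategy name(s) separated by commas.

Column Beta is eliminated: Alpha beats it against every remaining row (a1: 8>7, a2: 6>0, a3: 3>1, a4: 9>8).
Player 1's strategy a2 is strictly dominated by a1 (Alpha: 7>4, Gamma: 9>7, Delta: 3>1) and is removed.
Player 2's strategy Gamma is strictly dominated by Delta (a1: 6>5, a3: 6>4, a4: 9>0) and is removed.
Player 1's strategy a3 is strictly dominated by a4 (Alpha: 4>2, Delta: 8>6) and is removed.
Among the remaining strategies, none is strictly dominated by another pure strategy of the same player, so the elimination stops.
Surviving strategies — Player 1: {a1, a4}; Player 2: {Alpha, Delta}.

a1, a4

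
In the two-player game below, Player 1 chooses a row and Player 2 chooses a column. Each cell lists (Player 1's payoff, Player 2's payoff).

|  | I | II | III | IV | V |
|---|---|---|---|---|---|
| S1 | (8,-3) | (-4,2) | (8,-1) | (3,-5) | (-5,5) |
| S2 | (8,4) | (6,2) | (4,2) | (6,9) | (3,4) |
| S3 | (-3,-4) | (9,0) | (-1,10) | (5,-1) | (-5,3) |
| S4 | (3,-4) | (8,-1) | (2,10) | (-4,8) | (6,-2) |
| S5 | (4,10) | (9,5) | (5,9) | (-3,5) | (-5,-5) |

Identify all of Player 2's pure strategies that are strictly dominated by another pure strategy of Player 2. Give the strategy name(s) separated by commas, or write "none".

none

I: no other strategy beats it everywhere (II at S2 (4>2); III at S2 (4>2); IV at S1 (-3>-5); V at S2 (4=4)).
Nothing dominates II: I at S1 (2>-3); III at S1 (2>-1); IV at S1 (2>-5); V at S4 (-1>-2).
III: no other strategy beats it everywhere (I at S1 (-1>-3); II at S2 (2=2); IV at S1 (-1>-5); V at S3 (10>3)).
Nothing dominates IV: I at S2 (9>4); II at S2 (9>2); III at S2 (9>2); V at S2 (9>4).
V is not dominated — it holds its own against I at S1 (5>-3); II at S1 (5>2); III at S1 (5>-1); IV at S1 (5>-5).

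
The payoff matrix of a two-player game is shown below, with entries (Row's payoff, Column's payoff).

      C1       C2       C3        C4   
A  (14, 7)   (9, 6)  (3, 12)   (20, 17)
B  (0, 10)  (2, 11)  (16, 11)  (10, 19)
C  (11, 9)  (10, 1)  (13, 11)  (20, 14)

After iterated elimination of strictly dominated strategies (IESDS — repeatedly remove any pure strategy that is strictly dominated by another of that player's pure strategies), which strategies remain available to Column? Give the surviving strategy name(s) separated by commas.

For Column, C3 strictly dominates C1 on the remaining rows (A: 12>7, B: 11>10, C: 11>9); eliminate C1.
Column C2 is eliminated: C4 beats it against every remaining row (A: 17>6, B: 19>11, C: 14>1).
Column C3 is eliminated: C4 beats it against every remaining row (A: 17>12, B: 19>11, C: 14>11).
For Row, A strictly dominates B on the remaining columns (C4: 20>10); eliminate B.
Among the remaining strategies, none is strictly dominated by another pure strategy of the same player, so the elimination stops.
Surviving strategies — Row: {A, C}; Column: {C4}.

C4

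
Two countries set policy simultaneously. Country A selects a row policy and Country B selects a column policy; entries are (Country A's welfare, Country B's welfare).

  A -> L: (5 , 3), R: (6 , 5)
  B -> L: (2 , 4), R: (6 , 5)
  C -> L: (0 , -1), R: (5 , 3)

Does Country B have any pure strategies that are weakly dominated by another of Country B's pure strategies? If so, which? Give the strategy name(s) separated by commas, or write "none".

L

L: dominated, since R does at least as well everywhere (A: 5>3, B: 5>4, C: 3>-1).
R is not dominated — it holds its own against L at A (5>3).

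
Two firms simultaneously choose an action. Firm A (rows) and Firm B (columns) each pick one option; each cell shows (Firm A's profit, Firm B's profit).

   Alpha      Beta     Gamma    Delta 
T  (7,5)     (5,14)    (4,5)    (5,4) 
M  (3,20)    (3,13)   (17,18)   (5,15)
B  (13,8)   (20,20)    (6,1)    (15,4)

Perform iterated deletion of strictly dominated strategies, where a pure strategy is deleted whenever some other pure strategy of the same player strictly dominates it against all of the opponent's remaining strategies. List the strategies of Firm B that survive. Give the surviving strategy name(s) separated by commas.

Firm A's strategy T is strictly dominated by B (Alpha: 13>7, Beta: 20>5, Gamma: 6>4, Delta: 15>5) and is removed.
Firm B's strategy Gamma is strictly dominated by Alpha (M: 20>18, B: 8>1) and is removed.
For Firm A, B strictly dominates M on the remaining columns (Alpha: 13>3, Beta: 20>3, Delta: 15>5); eliminate M.
For Firm B, Beta strictly dominates Alpha on the remaining rows (B: 20>8); eliminate Alpha.
Column Delta is eliminated: Beta beats it against every remaining row (B: 20>4).
Among the remaining strategies, none is strictly dominated by another pure strategy of the same player, so the elimination stops.
Surviving strategies — Firm A: {B}; Firm B: {Beta}.

Beta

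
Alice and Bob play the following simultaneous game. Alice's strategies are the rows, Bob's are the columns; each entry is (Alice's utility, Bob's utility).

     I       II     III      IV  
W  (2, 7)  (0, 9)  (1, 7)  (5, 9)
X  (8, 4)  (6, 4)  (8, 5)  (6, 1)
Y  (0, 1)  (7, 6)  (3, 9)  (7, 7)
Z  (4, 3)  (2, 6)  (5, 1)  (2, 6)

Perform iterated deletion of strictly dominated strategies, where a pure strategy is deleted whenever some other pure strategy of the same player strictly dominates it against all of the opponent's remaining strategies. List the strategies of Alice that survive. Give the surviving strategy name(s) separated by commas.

For Alice, X strictly dominates W on the remaining columns (I: 8>2, II: 6>0, III: 8>1, IV: 6>5); eliminate W.
For Alice, X strictly dominates Z on the remaining columns (I: 8>4, II: 6>2, III: 8>5, IV: 6>2); eliminate Z.
For Bob, III strictly dominates I on the remaining rows (X: 5>4, Y: 9>1); eliminate I.
For Bob, III strictly dominates II on the remaining rows (X: 5>4, Y: 9>6); eliminate II.
For Bob, III strictly dominates IV on the remaining rows (X: 5>1, Y: 9>7); eliminate IV.
Row Y is eliminated: X beats it against every remaining column (III: 8>3).
Among the remaining strategies, none is strictly dominated by another pure strategy of the same player, so the elimination stops.
Surviving strategies — Alice: {X}; Bob: {III}.

X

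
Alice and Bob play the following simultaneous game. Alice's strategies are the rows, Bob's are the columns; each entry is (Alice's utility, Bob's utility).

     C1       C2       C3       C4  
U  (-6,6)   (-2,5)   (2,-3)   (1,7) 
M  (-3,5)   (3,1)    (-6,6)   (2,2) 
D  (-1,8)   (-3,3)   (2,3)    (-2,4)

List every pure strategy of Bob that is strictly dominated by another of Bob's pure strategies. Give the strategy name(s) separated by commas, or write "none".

C1 is not dominated — it holds its own against C2 at U (6>5); C3 at U (6>-3); C4 at M (5>2).
C1 strictly dominates C2 — U: 6>5, M: 5>1, D: 8>3.
C3: no other strategy beats it everywhere (C1 at M (6>5); C2 at M (6>1); C4 at M (6>2)).
C4 is not dominated — it holds its own against C1 at U (7>6); C2 at U (7>5); C3 at U (7>-3).

C2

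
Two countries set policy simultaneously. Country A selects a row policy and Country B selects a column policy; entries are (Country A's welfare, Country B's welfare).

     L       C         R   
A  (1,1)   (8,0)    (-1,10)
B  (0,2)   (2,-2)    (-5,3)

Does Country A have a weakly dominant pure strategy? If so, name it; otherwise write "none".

A vs B: L: 1>0, C: 8>2, R: -1>-5.
A is at least as good as every other strategy against every opponent action, so it is weakly dominant.

A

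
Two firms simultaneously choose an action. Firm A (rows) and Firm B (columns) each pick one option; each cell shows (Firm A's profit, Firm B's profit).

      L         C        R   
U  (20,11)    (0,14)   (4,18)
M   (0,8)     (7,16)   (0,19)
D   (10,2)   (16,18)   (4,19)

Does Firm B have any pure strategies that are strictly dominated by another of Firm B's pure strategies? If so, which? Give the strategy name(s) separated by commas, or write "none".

L: dominated, since C does at least as well everywhere (U: 14>11, M: 16>8, D: 18>2).
C is strictly dominated by R (U: 18>14, M: 19>16, D: 19>18).
Nothing dominates R: L at U (18>11); C at U (18>14).

L, C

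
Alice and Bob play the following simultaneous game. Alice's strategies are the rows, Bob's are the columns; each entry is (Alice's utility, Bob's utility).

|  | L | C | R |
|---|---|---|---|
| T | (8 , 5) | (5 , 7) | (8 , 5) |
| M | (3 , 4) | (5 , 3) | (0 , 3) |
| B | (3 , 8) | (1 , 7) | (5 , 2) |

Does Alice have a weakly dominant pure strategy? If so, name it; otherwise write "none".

T

T vs M: L: 8>3, C: 5=5, R: 8>0.
T vs B: L: 8>3, C: 5>1, R: 8>5.
T is at least as good as every other strategy against every opponent action, so it is weakly dominant.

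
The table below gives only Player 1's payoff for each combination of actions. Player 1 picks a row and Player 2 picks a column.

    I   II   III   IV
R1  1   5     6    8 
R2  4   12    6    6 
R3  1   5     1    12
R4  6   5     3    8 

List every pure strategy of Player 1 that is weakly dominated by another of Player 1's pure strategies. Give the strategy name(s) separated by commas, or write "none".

none

R1: no other strategy beats it everywhere (R2 at IV (8>6); R3 at III (6>1); R4 at III (6>3)).
R2 is not dominated — it holds its own against R1 at I (4>1); R3 at I (4>1); R4 at II (12>5).
R3: no other strategy beats it everywhere (R1 at IV (12>8); R2 at IV (12>6); R4 at IV (12>8)).
R4 is not dominated — it holds its own against R1 at I (6>1); R2 at I (6>4); R3 at I (6>1).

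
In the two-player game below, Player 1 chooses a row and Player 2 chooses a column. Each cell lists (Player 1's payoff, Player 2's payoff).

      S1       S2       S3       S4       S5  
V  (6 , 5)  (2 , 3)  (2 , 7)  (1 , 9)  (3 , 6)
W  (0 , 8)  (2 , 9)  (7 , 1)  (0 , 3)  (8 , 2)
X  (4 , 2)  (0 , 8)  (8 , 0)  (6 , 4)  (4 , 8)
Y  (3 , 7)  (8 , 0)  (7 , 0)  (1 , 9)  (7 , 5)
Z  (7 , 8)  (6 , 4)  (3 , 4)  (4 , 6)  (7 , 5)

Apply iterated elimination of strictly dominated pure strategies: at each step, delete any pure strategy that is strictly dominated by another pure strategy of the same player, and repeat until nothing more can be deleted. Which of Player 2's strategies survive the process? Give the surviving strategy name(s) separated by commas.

For Player 1, Z strictly dominates V on the remaining columns (S1: 7>6, S2: 6>2, S3: 3>2, S4: 4>1, S5: 7>3); eliminate V.
Column S3 is eliminated: S1 beats it against every remaining row (W: 8>1, X: 2>0, Y: 7>0, Z: 8>4).
Among the remaining strategies, none is strictly dominated by another pure strategy of the same player, so the elimination stops.
Surviving strategies — Player 1: {W, X, Y, Z}; Player 2: {S1, S2, S4, S5}.

S1, S2, S4, S5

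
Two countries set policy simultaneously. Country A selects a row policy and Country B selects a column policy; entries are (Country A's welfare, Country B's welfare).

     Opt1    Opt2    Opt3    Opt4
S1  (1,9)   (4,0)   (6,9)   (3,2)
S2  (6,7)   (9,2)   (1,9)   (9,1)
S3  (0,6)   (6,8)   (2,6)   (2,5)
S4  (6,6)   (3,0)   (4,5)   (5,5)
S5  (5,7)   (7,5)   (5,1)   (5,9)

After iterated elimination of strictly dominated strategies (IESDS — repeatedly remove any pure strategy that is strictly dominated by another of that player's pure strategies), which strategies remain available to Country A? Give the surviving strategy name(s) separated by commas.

Country A's strategy S3 is strictly dominated by S5 (Opt1: 5>0, Opt2: 7>6, Opt3: 5>2, Opt4: 5>2) and is removed.
For Country B, Opt1 strictly dominates Opt2 on the remaining rows (S1: 9>0, S2: 7>2, S4: 6>0, S5: 7>5); eliminate Opt2.
Among the remaining strategies, none is strictly dominated by another pure strategy of the same player, so the elimination stops.
Surviving strategies — Country A: {S1, S2, S4, S5}; Country B: {Opt1, Opt3, Opt4}.

S1, S2, S4, S5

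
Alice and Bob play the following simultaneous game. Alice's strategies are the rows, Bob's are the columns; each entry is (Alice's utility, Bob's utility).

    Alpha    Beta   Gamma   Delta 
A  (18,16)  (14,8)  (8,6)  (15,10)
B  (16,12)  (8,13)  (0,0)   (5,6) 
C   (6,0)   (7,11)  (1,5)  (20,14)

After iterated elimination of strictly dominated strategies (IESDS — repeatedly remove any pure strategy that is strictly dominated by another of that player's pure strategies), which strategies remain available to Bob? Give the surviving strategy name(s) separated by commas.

Alice's strategy B is strictly dominated by A (Alpha: 18>16, Beta: 14>8, Gamma: 8>0, Delta: 15>5) and is removed.
Bob's strategy Beta is strictly dominated by Delta (A: 10>8, C: 14>11) and is removed.
For Bob, Delta strictly dominates Gamma on the remaining rows (A: 10>6, C: 14>5); eliminate Gamma.
Among the remaining strategies, none is strictly dominated by another pure strategy of the same player, so the elimination stops.
Surviving strategies — Alice: {A, C}; Bob: {Alpha, Delta}.

Alpha, Delta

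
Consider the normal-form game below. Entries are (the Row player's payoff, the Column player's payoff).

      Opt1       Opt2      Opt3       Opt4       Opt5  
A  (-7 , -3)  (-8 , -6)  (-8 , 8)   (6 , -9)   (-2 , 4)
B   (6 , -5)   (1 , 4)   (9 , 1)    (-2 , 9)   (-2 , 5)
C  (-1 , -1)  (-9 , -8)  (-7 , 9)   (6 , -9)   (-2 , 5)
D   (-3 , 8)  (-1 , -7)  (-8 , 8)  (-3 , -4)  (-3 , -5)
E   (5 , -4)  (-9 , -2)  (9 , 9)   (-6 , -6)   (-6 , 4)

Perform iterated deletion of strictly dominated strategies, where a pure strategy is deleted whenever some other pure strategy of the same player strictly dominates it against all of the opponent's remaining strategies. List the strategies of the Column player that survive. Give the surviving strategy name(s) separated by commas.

Opt3, Opt4, Opt5

The Row player's strategy D is strictly dominated by B (Opt1: 6>-3, Opt2: 1>-1, Opt3: 9>-8, Opt4: -2>-3, Opt5: -2>-3) and is removed.
The Column player's strategy Opt1 is strictly dominated by Opt3 (A: 8>-3, B: 1>-5, C: 9>-1, E: 9>-4) and is removed.
For the Column player, Opt5 strictly dominates Opt2 on the remaining rows (A: 4>-6, B: 5>4, C: 5>-8, E: 4>-2); eliminate Opt2.
Among the remaining strategies, none is strictly dominated by another pure strategy of the same player, so the elimination stops.
Surviving strategies — the Row player: {A, B, C, E}; the Column player: {Opt3, Opt4, Opt5}.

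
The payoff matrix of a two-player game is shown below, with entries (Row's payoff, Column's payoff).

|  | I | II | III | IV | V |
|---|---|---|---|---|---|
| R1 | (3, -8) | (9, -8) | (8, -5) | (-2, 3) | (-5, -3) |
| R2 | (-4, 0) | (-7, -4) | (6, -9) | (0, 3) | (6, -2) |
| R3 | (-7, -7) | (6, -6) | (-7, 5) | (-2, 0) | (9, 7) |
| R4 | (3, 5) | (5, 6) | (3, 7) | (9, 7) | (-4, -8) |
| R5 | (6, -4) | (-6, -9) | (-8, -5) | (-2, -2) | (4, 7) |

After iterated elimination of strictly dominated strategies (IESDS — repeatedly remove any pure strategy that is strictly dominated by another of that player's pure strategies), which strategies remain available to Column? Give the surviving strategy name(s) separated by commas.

III, IV, V

For Column, IV strictly dominates I on the remaining rows (R1: 3>-8, R2: 3>0, R3: 0>-7, R4: 7>5, R5: -2>-4); eliminate I.
Column II is eliminated: IV beats it against every remaining row (R1: 3>-8, R2: 3>-4, R3: 0>-6, R4: 7>6, R5: -2>-9).
For Row, R2 strictly dominates R5 on the remaining columns (III: 6>-8, IV: 0>-2, V: 6>4); eliminate R5.
Among the remaining strategies, none is strictly dominated by another pure strategy of the same player, so the elimination stops.
Surviving strategies — Row: {R1, R2, R3, R4}; Column: {III, IV, V}.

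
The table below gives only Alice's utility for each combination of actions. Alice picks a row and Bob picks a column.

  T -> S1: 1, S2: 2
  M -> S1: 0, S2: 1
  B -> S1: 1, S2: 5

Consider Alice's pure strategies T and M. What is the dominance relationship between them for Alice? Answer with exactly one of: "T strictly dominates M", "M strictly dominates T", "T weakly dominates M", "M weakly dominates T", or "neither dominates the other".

T's payoffs vs M's, by Bob's action — S1: 1>0, S2: 2>1.
T gives a strictly higher payoff against each choice by Bob, so T strictly dominates M.

T strictly dominates M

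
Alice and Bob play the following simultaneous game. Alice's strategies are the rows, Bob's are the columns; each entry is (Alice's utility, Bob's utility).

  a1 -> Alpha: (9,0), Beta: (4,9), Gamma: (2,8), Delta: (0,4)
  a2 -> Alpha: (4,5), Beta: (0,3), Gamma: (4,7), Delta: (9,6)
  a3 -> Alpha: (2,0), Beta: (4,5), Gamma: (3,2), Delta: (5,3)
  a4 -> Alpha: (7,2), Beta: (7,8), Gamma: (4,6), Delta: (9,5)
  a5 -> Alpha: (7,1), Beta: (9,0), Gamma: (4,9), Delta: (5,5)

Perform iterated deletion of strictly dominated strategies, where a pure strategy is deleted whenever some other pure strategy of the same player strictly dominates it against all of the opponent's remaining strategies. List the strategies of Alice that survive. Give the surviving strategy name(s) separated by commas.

a2, a4, a5

Row a3 is eliminated: a4 beats it against every remaining column (Alpha: 7>2, Beta: 7>4, Gamma: 4>3, Delta: 9>5).
Bob's strategy Alpha is strictly dominated by Gamma (a1: 8>0, a2: 7>5, a4: 6>2, a5: 9>1) and is removed.
For Alice, a4 strictly dominates a1 on the remaining columns (Beta: 7>4, Gamma: 4>2, Delta: 9>0); eliminate a1.
For Bob, Gamma strictly dominates Delta on the remaining rows (a2: 7>6, a4: 6>5, a5: 9>5); eliminate Delta.
Among the remaining strategies, none is strictly dominated by another pure strategy of the same player, so the elimination stops.
Surviving strategies — Alice: {a2, a4, a5}; Bob: {Beta, Gamma}.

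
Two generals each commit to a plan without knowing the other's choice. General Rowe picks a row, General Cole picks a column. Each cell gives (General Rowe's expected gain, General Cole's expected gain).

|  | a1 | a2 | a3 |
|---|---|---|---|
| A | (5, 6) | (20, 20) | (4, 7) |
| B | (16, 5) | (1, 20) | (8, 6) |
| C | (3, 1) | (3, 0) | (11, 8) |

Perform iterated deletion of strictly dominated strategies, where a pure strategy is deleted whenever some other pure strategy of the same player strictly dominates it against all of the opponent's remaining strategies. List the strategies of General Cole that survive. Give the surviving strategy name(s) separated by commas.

a2, a3

Column a1 is eliminated: a3 beats it against every remaining row (A: 7>6, B: 6>5, C: 8>1).
For General Rowe, C strictly dominates B on the remaining columns (a2: 3>1, a3: 11>8); eliminate B.
Among the remaining strategies, none is strictly dominated by another pure strategy of the same player, so the elimination stops.
Surviving strategies — General Rowe: {A, C}; General Cole: {a2, a3}.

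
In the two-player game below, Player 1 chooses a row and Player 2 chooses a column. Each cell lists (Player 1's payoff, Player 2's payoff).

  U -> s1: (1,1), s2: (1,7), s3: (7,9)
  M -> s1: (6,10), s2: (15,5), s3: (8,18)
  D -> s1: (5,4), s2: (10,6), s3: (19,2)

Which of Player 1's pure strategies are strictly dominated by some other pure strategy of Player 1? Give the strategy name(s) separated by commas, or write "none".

U

U: dominated, since M does at least as well everywhere (s1: 6>1, s2: 15>1, s3: 8>7).
M: no other strategy beats it everywhere (U at s1 (6>1); D at s1 (6>5)).
Nothing dominates D: U at s1 (5>1); M at s3 (19>8).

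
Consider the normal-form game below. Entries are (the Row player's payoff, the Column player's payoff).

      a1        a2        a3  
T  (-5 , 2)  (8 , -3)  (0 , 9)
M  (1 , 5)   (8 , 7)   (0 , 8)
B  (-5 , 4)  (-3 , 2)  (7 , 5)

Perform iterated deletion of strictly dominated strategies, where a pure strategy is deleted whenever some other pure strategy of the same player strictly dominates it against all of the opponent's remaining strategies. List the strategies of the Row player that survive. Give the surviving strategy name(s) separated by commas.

For the Column player, a3 strictly dominates a1 on the remaining rows (T: 9>2, M: 8>5, B: 5>4); eliminate a1.
For the Column player, a3 strictly dominates a2 on the remaining rows (T: 9>-3, M: 8>7, B: 5>2); eliminate a2.
The Row player's strategy T is strictly dominated by B (a3: 7>0) and is removed.
For the Row player, B strictly dominates M on the remaining columns (a3: 7>0); eliminate M.
Among the remaining strategies, none is strictly dominated by another pure strategy of the same player, so the elimination stops.
Surviving strategies — the Row player: {B}; the Column player: {a3}.

B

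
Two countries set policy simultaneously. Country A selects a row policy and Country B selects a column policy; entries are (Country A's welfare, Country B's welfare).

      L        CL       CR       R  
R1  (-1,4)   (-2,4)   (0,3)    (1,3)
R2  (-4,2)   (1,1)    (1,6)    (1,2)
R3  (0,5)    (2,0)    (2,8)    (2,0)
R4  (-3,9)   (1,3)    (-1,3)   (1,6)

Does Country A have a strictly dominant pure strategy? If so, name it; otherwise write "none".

R3

R3 vs R1: L: 0>-1, CL: 2>-2, CR: 2>0, R: 2>1.
R3 vs R2: L: 0>-4, CL: 2>1, CR: 2>1, R: 2>1.
R3 vs R4: L: 0>-3, CL: 2>1, CR: 2>-1, R: 2>1.
R3 strictly beats every other strategy against every opponent action, so it is strictly dominant.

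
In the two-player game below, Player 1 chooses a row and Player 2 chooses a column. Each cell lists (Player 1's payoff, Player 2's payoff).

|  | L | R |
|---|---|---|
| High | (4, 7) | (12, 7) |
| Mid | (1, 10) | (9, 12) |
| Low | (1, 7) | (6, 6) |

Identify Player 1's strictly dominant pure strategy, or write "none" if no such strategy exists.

High

High vs Mid: L: 4>1, R: 12>9.
High vs Low: L: 4>1, R: 12>6.
High strictly beats every other strategy against every opponent action, so it is strictly dominant.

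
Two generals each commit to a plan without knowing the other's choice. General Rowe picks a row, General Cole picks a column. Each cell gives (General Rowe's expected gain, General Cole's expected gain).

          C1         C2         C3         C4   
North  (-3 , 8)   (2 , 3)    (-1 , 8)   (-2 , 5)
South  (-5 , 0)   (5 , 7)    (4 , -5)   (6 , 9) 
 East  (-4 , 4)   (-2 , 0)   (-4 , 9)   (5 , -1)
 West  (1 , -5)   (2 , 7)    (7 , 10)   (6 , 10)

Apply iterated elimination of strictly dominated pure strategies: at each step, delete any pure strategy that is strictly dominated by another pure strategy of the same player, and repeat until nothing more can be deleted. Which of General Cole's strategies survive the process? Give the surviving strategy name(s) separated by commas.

For General Rowe, West strictly dominates East on the remaining columns (C1: 1>-4, C2: 2>-2, C3: 7>-4, C4: 6>5); eliminate East.
Column C2 is eliminated: C4 beats it against every remaining row (North: 5>3, South: 9>7, West: 10>7).
Row North is eliminated: West beats it against every remaining column (C1: 1>-3, C3: 7>-1, C4: 6>-2).
General Cole's strategy C1 is strictly dominated by C4 (South: 9>0, West: 10>-5) and is removed.
Among the remaining strategies, none is strictly dominated by another pure strategy of the same player, so the elimination stops.
Surviving strategies — General Rowe: {South, West}; General Cole: {C3, C4}.

C3, C4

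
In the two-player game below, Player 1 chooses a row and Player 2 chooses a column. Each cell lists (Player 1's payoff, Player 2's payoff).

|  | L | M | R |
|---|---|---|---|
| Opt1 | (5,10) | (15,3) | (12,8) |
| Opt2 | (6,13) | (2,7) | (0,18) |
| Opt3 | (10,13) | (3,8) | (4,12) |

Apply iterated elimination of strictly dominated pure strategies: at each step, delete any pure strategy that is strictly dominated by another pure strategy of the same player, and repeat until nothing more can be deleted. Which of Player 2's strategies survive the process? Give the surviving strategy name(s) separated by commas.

L

Player 1's strategy Opt2 is strictly dominated by Opt3 (L: 10>6, M: 3>2, R: 4>0) and is removed.
Player 2's strategy M is strictly dominated by L (Opt1: 10>3, Opt3: 13>8) and is removed.
Column R is eliminated: L beats it against every remaining row (Opt1: 10>8, Opt3: 13>12).
For Player 1, Opt3 strictly dominates Opt1 on the remaining columns (L: 10>5); eliminate Opt1.
Among the remaining strategies, none is strictly dominated by another pure strategy of the same player, so the elimination stops.
Surviving strategies — Player 1: {Opt3}; Player 2: {L}.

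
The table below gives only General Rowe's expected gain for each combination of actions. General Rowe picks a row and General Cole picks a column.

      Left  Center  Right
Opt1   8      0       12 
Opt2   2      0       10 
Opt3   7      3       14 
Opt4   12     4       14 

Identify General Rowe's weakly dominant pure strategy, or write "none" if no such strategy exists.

Opt4

Opt4 vs Opt1: Left: 12>8, Center: 4>0, Right: 14>12.
Opt4 vs Opt2: Left: 12>2, Center: 4>0, Right: 14>10.
Opt4 vs Opt3: Left: 12>7, Center: 4>3, Right: 14=14.
Opt4 is at least as good as every other strategy against every opponent action, so it is weakly dominant.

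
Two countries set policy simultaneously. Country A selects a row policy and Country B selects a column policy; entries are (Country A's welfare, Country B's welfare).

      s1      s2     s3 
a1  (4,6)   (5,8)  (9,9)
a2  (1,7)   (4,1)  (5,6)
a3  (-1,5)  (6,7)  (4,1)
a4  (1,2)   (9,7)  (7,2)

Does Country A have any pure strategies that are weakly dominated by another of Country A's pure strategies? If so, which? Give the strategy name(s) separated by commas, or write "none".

a1: no other strategy beats it everywhere (a2 at s1 (4>1); a3 at s1 (4>-1); a4 at s1 (4>1)).
a2: dominated, since a1 does at least as well everywhere (s1: 4>1, s2: 5>4, s3: 9>5).
a3 is weakly dominated by a4 (s1: 1>-1, s2: 9>6, s3: 7>4).
a4: no other strategy beats it everywhere (a1 at s2 (9>5); a2 at s2 (9>4); a3 at s1 (1>-1)).

a2, a3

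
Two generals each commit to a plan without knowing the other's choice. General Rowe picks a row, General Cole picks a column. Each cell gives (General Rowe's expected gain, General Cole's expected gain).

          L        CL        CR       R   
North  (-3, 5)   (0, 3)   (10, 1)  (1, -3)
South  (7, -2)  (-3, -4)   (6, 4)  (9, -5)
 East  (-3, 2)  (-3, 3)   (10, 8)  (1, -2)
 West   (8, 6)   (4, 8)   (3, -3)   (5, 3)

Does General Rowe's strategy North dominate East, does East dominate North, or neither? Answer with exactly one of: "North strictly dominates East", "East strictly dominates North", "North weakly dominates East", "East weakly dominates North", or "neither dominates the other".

North weakly dominates East

North's payoffs vs East's, by General Cole's action — L: -3=-3, CL: 0>-3, CR: 10=10, R: 1=1.
North is at least as good everywhere and strictly better somewhere (tied only at L, CR, R), so North weakly but not strictly dominates East.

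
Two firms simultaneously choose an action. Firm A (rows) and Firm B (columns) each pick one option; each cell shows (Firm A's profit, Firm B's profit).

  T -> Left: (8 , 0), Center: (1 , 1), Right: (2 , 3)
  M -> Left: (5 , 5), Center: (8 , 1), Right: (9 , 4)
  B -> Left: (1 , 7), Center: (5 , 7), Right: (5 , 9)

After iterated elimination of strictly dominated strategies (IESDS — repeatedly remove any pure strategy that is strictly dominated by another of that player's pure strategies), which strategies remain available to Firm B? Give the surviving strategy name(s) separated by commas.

Row B is eliminated: M beats it against every remaining column (Left: 5>1, Center: 8>5, Right: 9>5).
For Firm B, Right strictly dominates Center on the remaining rows (T: 3>1, M: 4>1); eliminate Center.
Among the remaining strategies, none is strictly dominated by another pure strategy of the same player, so the elimination stops.
Surviving strategies — Firm A: {T, M}; Firm B: {Left, Right}.

Left, Right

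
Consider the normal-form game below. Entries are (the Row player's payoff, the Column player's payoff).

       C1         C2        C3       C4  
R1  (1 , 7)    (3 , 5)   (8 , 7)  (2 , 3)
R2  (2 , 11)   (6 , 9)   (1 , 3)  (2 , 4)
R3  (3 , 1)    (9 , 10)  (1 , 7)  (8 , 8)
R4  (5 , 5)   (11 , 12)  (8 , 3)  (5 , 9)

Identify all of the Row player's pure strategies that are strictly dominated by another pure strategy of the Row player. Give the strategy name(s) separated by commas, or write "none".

R1 is not dominated — it holds its own against R2 at C3 (8>1); R3 at C3 (8>1); R4 at C3 (8=8).
R2: dominated, since R4 does at least as well everywhere (C1: 5>2, C2: 11>6, C3: 8>1, C4: 5>2).
Nothing dominates R3: R1 at C1 (3>1); R2 at C1 (3>2); R4 at C4 (8>5).
Nothing dominates R4: R1 at C1 (5>1); R2 at C1 (5>2); R3 at C1 (5>3).

R2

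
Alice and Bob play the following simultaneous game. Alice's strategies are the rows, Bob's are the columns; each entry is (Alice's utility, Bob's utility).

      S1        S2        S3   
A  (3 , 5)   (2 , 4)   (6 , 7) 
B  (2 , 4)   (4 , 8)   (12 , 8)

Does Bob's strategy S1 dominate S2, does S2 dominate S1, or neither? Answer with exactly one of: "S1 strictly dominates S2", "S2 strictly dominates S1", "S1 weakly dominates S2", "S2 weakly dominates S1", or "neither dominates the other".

neither dominates the other

Compare S1 to S2 across each opponent action: A: 5>4, B: 4<8.
S1 does better at A but worse at B; neither strategy dominates the other.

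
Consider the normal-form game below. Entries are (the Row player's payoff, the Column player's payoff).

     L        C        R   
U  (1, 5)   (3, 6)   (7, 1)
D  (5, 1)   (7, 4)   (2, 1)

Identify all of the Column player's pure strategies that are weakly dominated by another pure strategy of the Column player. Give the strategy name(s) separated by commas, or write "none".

L, R

L: dominated, since C does at least as well everywhere (U: 6>5, D: 4>1).
C is not dominated — it holds its own against L at U (6>5); R at U (6>1).
R is weakly dominated by L (U: 5>1, D: 1=1).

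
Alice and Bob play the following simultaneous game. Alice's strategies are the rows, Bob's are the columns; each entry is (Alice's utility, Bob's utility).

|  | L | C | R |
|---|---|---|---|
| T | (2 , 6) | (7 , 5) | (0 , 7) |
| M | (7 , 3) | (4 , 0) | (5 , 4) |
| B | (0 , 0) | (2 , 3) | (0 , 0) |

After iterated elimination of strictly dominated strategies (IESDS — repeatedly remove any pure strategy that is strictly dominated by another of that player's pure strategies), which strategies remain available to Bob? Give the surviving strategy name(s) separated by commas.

Alice's strategy B is strictly dominated by M (L: 7>0, C: 4>2, R: 5>0) and is removed.
Bob's strategy L is strictly dominated by R (T: 7>6, M: 4>3) and is removed.
Bob's strategy C is strictly dominated by R (T: 7>5, M: 4>0) and is removed.
Alice's strategy T is strictly dominated by M (R: 5>0) and is removed.
Among the remaining strategies, none is strictly dominated by another pure strategy of the same player, so the elimination stops.
Surviving strategies — Alice: {M}; Bob: {R}.

R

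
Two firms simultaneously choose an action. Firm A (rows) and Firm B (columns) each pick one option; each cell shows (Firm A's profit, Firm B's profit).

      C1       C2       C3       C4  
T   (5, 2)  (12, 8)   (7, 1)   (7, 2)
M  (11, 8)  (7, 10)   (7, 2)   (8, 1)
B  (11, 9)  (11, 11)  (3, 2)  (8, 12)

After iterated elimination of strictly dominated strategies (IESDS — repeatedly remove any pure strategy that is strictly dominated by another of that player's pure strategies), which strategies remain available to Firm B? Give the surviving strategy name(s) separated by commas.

Firm B's strategy C1 is strictly dominated by C2 (T: 8>2, M: 10>8, B: 11>9) and is removed.
Firm B's strategy C3 is strictly dominated by C2 (T: 8>1, M: 10>2, B: 11>2) and is removed.
Among the remaining strategies, none is strictly dominated by another pure strategy of the same player, so the elimination stops.
Surviving strategies — Firm A: {T, M, B}; Firm B: {C2, C4}.

C2, C4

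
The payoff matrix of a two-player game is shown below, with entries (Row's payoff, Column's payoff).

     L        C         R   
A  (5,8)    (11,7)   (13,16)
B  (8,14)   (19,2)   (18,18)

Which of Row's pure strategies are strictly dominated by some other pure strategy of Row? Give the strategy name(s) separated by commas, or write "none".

B strictly dominates A — L: 8>5, C: 19>11, R: 18>13.
B is not dominated — it holds its own against A at L (8>5).

A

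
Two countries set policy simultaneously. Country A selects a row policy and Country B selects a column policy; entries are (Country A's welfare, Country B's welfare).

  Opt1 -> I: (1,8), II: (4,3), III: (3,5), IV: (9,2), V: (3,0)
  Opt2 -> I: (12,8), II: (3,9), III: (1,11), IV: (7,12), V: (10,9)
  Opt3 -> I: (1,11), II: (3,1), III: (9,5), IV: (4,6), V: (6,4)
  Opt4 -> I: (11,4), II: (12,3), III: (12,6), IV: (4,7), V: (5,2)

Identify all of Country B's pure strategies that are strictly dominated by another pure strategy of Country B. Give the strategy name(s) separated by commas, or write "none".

II, V

Nothing dominates I: II at Opt1 (8>3); III at Opt1 (8>5); IV at Opt1 (8>2); V at Opt1 (8>0).
II is strictly dominated by III (Opt1: 5>3, Opt2: 11>9, Opt3: 5>1, Opt4: 6>3).
III is not dominated — it holds its own against I at Opt2 (11>8); II at Opt1 (5>3); IV at Opt1 (5>2); V at Opt1 (5>0).
IV is not dominated — it holds its own against I at Opt2 (12>8); II at Opt2 (12>9); III at Opt2 (12>11); V at Opt1 (2>0).
III strictly dominates V — Opt1: 5>0, Opt2: 11>9, Opt3: 5>4, Opt4: 6>2.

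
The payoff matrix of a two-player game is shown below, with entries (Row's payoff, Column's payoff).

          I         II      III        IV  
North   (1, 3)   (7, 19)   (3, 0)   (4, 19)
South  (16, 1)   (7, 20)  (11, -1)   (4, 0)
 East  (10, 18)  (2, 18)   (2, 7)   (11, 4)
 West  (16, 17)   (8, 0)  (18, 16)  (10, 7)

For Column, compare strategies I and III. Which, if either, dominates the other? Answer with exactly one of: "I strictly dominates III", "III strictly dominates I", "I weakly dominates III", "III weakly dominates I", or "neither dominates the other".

I strictly dominates III

I's payoffs vs III's, by Row's action — North: 3>0, South: 1>-1, East: 18>7, West: 17>16.
I gives a strictly higher payoff against every action of Row, so I strictly dominates III.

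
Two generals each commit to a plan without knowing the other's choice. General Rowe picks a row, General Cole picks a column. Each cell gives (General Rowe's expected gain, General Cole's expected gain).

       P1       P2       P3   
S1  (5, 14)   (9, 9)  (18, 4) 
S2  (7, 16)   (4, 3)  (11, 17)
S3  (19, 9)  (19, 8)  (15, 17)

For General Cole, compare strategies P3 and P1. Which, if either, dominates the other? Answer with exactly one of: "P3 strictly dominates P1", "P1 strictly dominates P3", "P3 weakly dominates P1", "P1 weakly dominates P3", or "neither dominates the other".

P3's payoffs vs P1's, by General Rowe's action — S1: 4<14, S2: 17>16, S3: 17>9.
P3 does better at S2, S3 but worse at S1; neither strategy dominates the other.

neither dominates the other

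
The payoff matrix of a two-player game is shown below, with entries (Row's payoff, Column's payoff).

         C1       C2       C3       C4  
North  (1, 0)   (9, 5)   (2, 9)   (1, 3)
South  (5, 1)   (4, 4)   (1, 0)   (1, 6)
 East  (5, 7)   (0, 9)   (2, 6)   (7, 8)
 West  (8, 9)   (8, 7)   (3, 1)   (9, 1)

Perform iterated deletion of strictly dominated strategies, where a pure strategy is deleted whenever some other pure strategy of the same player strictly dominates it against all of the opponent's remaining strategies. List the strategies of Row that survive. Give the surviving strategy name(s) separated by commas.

Row's strategy South is strictly dominated by West (C1: 8>5, C2: 8>4, C3: 3>1, C4: 9>1) and is removed.
Row East is eliminated: West beats it against every remaining column (C1: 8>5, C2: 8>0, C3: 3>2, C4: 9>7).
For Column, C2 strictly dominates C4 on the remaining rows (North: 5>3, West: 7>1); eliminate C4.
Among the remaining strategies, none is strictly dominated by another pure strategy of the same player, so the elimination stops.
Surviving strategies — Row: {North, West}; Column: {C1, C2, C3}.

North, West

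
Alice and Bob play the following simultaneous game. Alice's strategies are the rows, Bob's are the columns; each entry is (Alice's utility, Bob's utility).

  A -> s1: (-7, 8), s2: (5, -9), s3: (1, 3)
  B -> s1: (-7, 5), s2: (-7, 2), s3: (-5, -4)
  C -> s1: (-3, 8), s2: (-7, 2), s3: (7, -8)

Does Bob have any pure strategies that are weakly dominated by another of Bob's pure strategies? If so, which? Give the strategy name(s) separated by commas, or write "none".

s2, s3

Nothing dominates s1: s2 at A (8>-9); s3 at A (8>3).
s1 weakly dominates s2 — A: 8>-9, B: 5>2, C: 8>2.
s1 weakly dominates s3 — A: 8>3, B: 5>-4, C: 8>-8.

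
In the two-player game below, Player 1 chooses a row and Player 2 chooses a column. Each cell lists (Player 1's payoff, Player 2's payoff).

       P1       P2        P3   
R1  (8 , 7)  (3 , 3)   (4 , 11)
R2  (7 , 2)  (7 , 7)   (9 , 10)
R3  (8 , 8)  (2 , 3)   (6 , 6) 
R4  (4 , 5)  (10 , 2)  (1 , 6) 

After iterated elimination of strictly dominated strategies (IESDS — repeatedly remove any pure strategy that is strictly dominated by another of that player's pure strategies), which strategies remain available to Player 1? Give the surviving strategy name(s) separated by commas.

For Player 2, P3 strictly dominates P2 on the remaining rows (R1: 11>3, R2: 10>7, R3: 6>3, R4: 6>2); eliminate P2.
Row R4 is eliminated: R1 beats it against every remaining column (P1: 8>4, P3: 4>1).
Among the remaining strategies, none is strictly dominated by another pure strategy of the same player, so the elimination stops.
Surviving strategies — Player 1: {R1, R2, R3}; Player 2: {P1, P3}.

R1, R2, R3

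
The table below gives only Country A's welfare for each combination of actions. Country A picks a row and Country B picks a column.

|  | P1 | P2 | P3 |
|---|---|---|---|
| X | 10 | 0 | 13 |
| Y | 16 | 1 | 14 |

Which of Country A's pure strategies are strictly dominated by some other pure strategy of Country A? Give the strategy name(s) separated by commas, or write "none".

X

X: dominated, since Y does at least as well everywhere (P1: 16>10, P2: 1>0, P3: 14>13).
Nothing dominates Y: X at P1 (16>10).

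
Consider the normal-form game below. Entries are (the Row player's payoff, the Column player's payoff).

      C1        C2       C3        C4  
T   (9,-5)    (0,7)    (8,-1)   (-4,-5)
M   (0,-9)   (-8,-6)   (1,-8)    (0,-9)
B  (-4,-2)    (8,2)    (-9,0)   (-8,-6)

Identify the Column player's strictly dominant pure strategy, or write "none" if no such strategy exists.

C2 vs C1: T: 7>-5, M: -6>-9, B: 2>-2.
C2 vs C3: T: 7>-1, M: -6>-8, B: 2>0.
C2 vs C4: T: 7>-5, M: -6>-9, B: 2>-6.
C2 strictly beats every other strategy against every opponent action, so it is strictly dominant.

C2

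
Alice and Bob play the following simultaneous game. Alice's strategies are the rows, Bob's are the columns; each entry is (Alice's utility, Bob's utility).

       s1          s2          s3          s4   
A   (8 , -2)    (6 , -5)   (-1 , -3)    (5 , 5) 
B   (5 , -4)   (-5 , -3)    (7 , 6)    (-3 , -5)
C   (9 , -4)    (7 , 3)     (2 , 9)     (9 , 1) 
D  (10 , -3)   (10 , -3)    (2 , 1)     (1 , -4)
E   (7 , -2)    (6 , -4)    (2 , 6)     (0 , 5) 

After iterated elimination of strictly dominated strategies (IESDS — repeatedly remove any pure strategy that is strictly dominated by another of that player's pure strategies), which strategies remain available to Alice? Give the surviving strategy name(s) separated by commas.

B

For Alice, C strictly dominates A on the remaining columns (s1: 9>8, s2: 7>6, s3: 2>-1, s4: 9>5); eliminate A.
Bob's strategy s1 is strictly dominated by s3 (B: 6>-4, C: 9>-4, D: 1>-3, E: 6>-2) and is removed.
Bob's strategy s2 is strictly dominated by s3 (B: 6>-3, C: 9>3, D: 1>-3, E: 6>-4) and is removed.
Bob's strategy s4 is strictly dominated by s3 (B: 6>-5, C: 9>1, D: 1>-4, E: 6>5) and is removed.
Alice's strategy C is strictly dominated by B (s3: 7>2) and is removed.
For Alice, B strictly dominates D on the remaining columns (s3: 7>2); eliminate D.
Alice's strategy E is strictly dominated by B (s3: 7>2) and is removed.
Among the remaining strategies, none is strictly dominated by another pure strategy of the same player, so the elimination stops.
Surviving strategies — Alice: {B}; Bob: {s3}.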